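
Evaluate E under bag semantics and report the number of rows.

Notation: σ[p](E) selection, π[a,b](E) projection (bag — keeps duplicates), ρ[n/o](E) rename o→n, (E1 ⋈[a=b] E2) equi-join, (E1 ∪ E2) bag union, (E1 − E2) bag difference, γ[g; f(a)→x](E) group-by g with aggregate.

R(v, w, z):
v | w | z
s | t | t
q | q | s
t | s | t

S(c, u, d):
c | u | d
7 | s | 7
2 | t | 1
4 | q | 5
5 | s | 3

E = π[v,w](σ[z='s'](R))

Per-node cardinality:
  R → 3
  σ[z='s'](R) → 1
  π[v,w](σ[z='s'](R)) → 1

|E| = 1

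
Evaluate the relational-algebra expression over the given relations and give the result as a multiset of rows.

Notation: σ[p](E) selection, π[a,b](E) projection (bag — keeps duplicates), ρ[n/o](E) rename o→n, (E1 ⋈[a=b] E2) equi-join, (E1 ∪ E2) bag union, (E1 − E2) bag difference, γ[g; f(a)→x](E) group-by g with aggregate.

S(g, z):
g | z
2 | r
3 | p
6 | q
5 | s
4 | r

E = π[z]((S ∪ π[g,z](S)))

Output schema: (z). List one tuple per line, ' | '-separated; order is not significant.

Row counts bottom-up:
  S → 5
  S → 5
  π[g,z](S) → 5
  (S ∪ π[g,z](S)) → 10
  π[z]((S ∪ π[g,z](S))) → 10

== RESULT ==
z
p
p
q
q
r
r
r
r
s
s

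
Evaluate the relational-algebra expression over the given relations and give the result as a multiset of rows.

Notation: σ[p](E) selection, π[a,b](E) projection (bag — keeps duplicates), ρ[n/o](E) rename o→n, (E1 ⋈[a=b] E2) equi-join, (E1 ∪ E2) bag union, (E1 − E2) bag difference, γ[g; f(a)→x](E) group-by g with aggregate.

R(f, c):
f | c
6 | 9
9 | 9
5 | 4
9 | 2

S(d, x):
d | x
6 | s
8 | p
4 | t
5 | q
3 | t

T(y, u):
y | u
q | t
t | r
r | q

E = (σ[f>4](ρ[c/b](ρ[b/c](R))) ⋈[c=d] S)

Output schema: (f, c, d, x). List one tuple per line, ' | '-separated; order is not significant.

Row counts bottom-up:
  R → 4
  ρ[b/c](R) → 4
  ρ[c/b](ρ[b/c](R)) → 4
  σ[f>4](ρ[c/b](ρ[b/c](R))) → 4
  S → 5
  (σ[f>4](ρ[c/b](ρ[b/c](R))) ⋈[c=d] S) → 1

== RESULT ==
f | c | d | x
5 | 4 | 4 | t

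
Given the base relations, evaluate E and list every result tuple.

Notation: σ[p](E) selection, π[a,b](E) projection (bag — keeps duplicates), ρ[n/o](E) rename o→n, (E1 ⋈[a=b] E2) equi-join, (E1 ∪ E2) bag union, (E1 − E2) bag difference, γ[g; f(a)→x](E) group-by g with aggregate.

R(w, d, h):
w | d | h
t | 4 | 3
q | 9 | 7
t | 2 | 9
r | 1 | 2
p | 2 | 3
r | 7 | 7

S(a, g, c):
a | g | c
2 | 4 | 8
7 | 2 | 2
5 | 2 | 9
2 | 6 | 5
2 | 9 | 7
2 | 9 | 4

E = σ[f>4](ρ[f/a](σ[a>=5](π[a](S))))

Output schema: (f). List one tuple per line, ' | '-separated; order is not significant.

Row counts bottom-up:
  S → 6
  π[a](S) → 6
  σ[a>=5](π[a](S)) → 2
  ρ[f/a](σ[a>=5](π[a](S))) → 2
  σ[f>4](ρ[f/a](σ[a>=5](π[a](S)))) → 2

== RESULT ==
f
5
7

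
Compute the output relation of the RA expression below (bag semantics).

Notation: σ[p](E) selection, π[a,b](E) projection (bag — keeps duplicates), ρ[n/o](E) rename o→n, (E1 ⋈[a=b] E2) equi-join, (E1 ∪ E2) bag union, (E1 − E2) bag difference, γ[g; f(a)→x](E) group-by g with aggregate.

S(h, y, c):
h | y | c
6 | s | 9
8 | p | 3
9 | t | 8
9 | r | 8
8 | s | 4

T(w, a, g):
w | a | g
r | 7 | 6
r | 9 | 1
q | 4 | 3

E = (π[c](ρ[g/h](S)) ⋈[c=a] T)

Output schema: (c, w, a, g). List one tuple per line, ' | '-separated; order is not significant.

Subexpression sizes:
  S → 5
  ρ[g/h](S) → 5
  π[c](ρ[g/h](S)) → 5
  T → 3
  (π[c](ρ[g/h](S)) ⋈[c=a] T) → 2

== RESULT ==
c | w | a | g
4 | q | 4 | 3
9 | r | 9 | 1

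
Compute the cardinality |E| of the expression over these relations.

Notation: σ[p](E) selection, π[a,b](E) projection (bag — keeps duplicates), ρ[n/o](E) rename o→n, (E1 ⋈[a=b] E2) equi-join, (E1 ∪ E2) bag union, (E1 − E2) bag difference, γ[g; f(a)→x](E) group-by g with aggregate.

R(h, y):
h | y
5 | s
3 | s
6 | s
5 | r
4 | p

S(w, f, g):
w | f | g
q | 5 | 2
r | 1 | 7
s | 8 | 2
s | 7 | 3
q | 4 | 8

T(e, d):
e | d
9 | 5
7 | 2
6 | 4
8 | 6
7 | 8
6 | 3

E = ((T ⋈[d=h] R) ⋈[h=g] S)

Subexpression sizes:
  T → 6
  R → 5
  (T ⋈[d=h] R) → 5
  S → 5
  ((T ⋈[d=h] R) ⋈[h=g] S) → 1

|E| = 1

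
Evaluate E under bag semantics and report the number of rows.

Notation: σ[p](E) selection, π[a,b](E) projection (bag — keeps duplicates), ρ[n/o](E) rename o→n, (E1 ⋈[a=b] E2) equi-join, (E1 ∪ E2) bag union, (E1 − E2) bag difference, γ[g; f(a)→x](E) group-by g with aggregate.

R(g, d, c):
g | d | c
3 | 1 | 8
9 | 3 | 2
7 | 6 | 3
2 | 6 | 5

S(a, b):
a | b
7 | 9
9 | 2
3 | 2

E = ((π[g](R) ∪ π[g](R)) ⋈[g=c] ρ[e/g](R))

Per-node cardinality:
  R → 4
  π[g](R) → 4
  R → 4
  π[g](R) → 4
  (π[g](R) ∪ π[g](R)) → 8
  R → 4
  ρ[e/g](R) → 4
  ((π[g](R) ∪ π[g](R)) ⋈[g=c] ρ[e/g](R)) → 4

|E| = 4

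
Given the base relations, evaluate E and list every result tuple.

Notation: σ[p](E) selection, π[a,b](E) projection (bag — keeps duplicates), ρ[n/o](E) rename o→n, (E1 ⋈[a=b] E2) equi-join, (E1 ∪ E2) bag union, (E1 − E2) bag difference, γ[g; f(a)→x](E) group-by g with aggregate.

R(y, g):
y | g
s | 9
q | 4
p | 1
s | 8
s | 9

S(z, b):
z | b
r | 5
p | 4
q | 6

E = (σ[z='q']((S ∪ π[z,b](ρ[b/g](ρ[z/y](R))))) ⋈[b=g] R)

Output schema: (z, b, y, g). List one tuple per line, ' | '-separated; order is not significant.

Per-node cardinality:
  S → 3
  R → 5
  ρ[z/y](R) → 5
  ρ[b/g](ρ[z/y](R)) → 5
  π[z,b](ρ[b/g](ρ[z/y](R))) → 5
  (S ∪ π[z,b](ρ[b/g](ρ[z/y](R)))) → 8
  σ[z='q']((S ∪ π[z,b](ρ[b/g](ρ[z/y](R))))) → 2
  R → 5
  (σ[z='q']((S ∪ π[z,b](ρ[b/g](ρ[z/y](R))))) ⋈[b=g] R) → 1

== RESULT ==
z | b | y | g
q | 4 | q | 4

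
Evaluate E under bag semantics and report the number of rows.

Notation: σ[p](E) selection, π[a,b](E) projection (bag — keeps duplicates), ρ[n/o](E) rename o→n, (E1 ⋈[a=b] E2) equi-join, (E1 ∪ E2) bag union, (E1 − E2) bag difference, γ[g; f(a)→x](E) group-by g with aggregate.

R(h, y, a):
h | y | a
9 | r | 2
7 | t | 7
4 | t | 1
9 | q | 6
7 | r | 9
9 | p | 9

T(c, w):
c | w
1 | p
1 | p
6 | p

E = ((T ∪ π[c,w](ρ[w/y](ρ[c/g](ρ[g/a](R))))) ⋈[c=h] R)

Row counts bottom-up:
  T → 3
  R → 6
  ρ[g/a](R) → 6
  ρ[c/g](ρ[g/a](R)) → 6
  ρ[w/y](ρ[c/g](ρ[g/a](R))) → 6
  π[c,w](ρ[w/y](ρ[c/g](ρ[g/a](R)))) → 6
  (T ∪ π[c,w](ρ[w/y](ρ[c/g](ρ[g/a](R))))) → 9
  R → 6
  ((T ∪ π[c,w](ρ[w/y](ρ[c/g](ρ[g/a](R))))) ⋈[c=h] R) → 8

|E| = 8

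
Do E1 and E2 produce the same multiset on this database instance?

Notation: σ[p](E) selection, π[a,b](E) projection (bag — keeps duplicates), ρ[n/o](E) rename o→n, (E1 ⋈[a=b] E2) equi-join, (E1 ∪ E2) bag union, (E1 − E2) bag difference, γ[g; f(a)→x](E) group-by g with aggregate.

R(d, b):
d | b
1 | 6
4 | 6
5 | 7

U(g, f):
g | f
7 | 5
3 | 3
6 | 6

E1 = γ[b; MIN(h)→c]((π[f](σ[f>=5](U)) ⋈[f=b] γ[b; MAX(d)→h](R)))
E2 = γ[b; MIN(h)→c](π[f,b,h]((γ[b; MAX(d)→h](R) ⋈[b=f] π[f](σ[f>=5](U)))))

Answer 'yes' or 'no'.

E1 stepwise |·|:
  U → 3
  σ[f>=5](U) → 2
  π[f](σ[f>=5](U)) → 2
  R → 3
  γ[b; MAX(d)→h](R) → 2
  (π[f](σ[f>=5](U)) ⋈[f=b] γ[b; MAX(d)→h](R)) → 1
  γ[b; MIN(h)→c]((π[f](σ[f>=5](U)) ⋈[f=b] γ[b; MAX(d)→h](R))) → 1
E2 stepwise |·|:
  R → 3
  γ[b; MAX(d)→h](R) → 2
  U → 3
  σ[f>=5](U) → 2
  π[f](σ[f>=5](U)) → 2
  (γ[b; MAX(d)→h](R) ⋈[b=f] π[f](σ[f>=5](U))) → 1
  π[f,b,h]((γ[b; MAX(d)→h](R) ⋈[b=f] π[f](σ[f>=5](U)))) → 1
  γ[b; MIN(h)→c](π[f,b,h]((γ[b; MAX(d)→h](R) ⋈[b=f] π[f](σ[f>=5](U))))) → 1

E1 and E2 produce the same multiset:
b | c
6 | 4

yes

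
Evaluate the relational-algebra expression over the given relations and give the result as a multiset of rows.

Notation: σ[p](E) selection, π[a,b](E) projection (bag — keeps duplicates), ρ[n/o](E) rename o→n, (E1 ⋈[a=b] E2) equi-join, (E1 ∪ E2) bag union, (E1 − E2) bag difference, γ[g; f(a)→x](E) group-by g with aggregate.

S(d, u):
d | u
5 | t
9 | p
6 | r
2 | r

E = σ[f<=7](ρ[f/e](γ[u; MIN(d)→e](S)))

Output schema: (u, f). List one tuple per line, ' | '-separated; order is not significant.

Subexpression sizes:
  S → 4
  γ[u; MIN(d)→e](S) → 3
  ρ[f/e](γ[u; MIN(d)→e](S)) → 3
  σ[f<=7](ρ[f/e](γ[u; MIN(d)→e](S))) → 2

== RESULT ==
u | f
r | 2
t | 5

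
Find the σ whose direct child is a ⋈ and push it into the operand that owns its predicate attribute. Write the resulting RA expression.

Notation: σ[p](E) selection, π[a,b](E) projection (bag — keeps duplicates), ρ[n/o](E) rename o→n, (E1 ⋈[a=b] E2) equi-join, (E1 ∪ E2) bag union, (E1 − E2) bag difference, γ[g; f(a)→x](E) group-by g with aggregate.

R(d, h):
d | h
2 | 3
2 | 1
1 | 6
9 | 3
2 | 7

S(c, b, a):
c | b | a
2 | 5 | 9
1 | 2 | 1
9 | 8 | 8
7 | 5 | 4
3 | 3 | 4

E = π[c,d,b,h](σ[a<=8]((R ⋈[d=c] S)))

σ filters on a, owned by the right side.
E' = π[c,d,b,h]((R ⋈[d=c] σ[a<=8](S)))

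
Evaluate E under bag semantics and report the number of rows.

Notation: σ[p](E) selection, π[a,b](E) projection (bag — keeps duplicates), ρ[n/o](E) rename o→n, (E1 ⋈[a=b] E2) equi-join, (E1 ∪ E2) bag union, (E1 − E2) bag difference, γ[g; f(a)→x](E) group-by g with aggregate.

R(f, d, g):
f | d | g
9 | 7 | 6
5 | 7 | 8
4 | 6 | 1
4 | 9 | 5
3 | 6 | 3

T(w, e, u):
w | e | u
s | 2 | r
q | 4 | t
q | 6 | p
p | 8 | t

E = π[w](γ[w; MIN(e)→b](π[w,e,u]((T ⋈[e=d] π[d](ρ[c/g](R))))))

Per-node cardinality:
  T → 4
  R → 5
  ρ[c/g](R) → 5
  π[d](ρ[c/g](R)) → 5
  (T ⋈[e=d] π[d](ρ[c/g](R))) → 2
  π[w,e,u]((T ⋈[e=d] π[d](ρ[c/g](R)))) → 2
  γ[w; MIN(e)→b](π[w,e,u]((T ⋈[e=d] π[d](ρ[c/g](R))))) → 1
  π[w](γ[w; MIN(e)→b](π[w,e,u]((T ⋈[e=d] π[d](ρ[c/g](R)))))) → 1

|E| = 1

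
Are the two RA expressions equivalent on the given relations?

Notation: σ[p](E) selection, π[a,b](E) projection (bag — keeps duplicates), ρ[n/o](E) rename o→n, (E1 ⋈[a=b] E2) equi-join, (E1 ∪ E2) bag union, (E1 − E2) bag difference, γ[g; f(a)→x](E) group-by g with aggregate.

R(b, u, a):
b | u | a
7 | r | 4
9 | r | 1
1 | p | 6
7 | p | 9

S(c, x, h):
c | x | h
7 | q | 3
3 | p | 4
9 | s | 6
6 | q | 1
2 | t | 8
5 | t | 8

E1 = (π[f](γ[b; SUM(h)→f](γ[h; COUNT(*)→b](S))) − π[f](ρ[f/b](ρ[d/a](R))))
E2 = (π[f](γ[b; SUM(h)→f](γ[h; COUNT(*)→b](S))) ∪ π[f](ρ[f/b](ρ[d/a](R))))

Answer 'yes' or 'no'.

E1 subexpression sizes:
  S → 6
  γ[h; COUNT(*)→b](S) → 5
  γ[b; SUM(h)→f](γ[h; COUNT(*)→b](S)) → 2
  π[f](γ[b; SUM(h)→f](γ[h; COUNT(*)→b](S))) → 2
  R → 4
  ρ[d/a](R) → 4
  ρ[f/b](ρ[d/a](R)) → 4
  π[f](ρ[f/b](ρ[d/a](R))) → 4
  (π[f](γ[b; SUM(h)→f](γ[h; COUNT(*)→b](S))) − π[f](ρ[f/b](ρ[d/a](R)))) → 2
E2 subexpression sizes:
  S → 6
  γ[h; COUNT(*)→b](S) → 5
  γ[b; SUM(h)→f](γ[h; COUNT(*)→b](S)) → 2
  π[f](γ[b; SUM(h)→f](γ[h; COUNT(*)→b](S))) → 2
  R → 4
  ρ[d/a](R) → 4
  ρ[f/b](ρ[d/a](R)) → 4
  π[f](ρ[f/b](ρ[d/a](R))) → 4
  (π[f](γ[b; SUM(h)→f](γ[h; COUNT(*)→b](S))) ∪ π[f](ρ[f/b](ρ[d/a](R)))) → 6

E1 result:
f
8
14
E2 result:
f
1
7
7
8
9
14
Witness: (1,) appears 0× in E1 but 1× in E2.

no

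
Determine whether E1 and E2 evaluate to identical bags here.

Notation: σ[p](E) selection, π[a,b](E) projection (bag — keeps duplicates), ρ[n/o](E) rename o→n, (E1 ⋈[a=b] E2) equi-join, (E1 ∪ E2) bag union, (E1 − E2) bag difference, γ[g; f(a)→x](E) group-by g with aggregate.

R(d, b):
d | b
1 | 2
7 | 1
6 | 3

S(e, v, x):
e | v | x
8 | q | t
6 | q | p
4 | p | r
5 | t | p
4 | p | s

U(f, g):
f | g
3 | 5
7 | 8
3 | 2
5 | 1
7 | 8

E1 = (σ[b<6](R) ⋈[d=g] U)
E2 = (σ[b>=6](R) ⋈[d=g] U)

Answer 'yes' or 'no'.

E1 subexpression sizes:
  R → 3
  σ[b<6](R) → 3
  U → 5
  (σ[b<6](R) ⋈[d=g] U) → 1
E2 subexpression sizes:
  R → 3
  σ[b>=6](R) → 0
  U → 5
  (σ[b>=6](R) ⋈[d=g] U) → 0

E1 result:
d | b | f | g
1 | 2 | 5 | 1
E2 result:
d | b | f | g
(0 rows)
Witness: (1, 2, 5, 1) appears 1× in E1 but 0× in E2.

no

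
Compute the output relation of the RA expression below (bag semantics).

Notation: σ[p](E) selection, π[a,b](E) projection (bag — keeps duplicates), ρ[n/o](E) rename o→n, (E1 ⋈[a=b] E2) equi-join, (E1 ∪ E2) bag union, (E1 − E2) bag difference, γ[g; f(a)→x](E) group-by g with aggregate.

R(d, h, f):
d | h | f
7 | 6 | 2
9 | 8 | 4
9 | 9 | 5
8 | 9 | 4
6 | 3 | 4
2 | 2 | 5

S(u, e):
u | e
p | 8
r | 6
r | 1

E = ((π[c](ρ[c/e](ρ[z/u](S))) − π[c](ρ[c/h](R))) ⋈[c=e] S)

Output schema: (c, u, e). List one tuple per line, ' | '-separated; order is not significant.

Per-node cardinality:
  S → 3
  ρ[z/u](S) → 3
  ρ[c/e](ρ[z/u](S)) → 3
  π[c](ρ[c/e](ρ[z/u](S))) → 3
  R → 6
  ρ[c/h](R) → 6
  π[c](ρ[c/h](R)) → 6
  (π[c](ρ[c/e](ρ[z/u](S))) − π[c](ρ[c/h](R))) → 1
  S → 3
  ((π[c](ρ[c/e](ρ[z/u](S))) − π[c](ρ[c/h](R))) ⋈[c=e] S) → 1

== RESULT ==
c | u | e
1 | r | 1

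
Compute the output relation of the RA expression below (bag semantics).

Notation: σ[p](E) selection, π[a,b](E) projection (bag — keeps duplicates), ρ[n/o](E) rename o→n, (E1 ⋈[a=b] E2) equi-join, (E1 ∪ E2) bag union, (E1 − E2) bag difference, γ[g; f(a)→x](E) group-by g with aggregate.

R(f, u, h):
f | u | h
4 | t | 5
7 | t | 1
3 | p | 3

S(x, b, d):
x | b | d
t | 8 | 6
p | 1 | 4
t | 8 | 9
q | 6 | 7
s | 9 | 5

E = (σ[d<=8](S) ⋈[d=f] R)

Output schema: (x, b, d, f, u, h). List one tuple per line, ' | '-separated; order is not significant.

Row counts bottom-up:
  S → 5
  σ[d<=8](S) → 4
  R → 3
  (σ[d<=8](S) ⋈[d=f] R) → 2

== RESULT ==
x | b | d | f | u | h
p | 1 | 4 | 4 | t | 5
q | 6 | 7 | 7 | t | 1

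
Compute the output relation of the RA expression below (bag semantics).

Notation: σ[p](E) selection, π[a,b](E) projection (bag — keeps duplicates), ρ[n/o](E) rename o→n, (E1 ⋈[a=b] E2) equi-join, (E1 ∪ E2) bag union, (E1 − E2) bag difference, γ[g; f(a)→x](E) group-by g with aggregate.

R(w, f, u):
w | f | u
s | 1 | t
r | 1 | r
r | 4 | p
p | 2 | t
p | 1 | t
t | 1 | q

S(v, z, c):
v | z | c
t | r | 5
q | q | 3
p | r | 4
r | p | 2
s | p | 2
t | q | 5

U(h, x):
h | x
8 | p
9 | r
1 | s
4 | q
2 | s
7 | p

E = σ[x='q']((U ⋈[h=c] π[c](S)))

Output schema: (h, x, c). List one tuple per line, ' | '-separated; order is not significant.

Per-node cardinality:
  U → 6
  S → 6
  π[c](S) → 6
  (U ⋈[h=c] π[c](S)) → 3
  σ[x='q']((U ⋈[h=c] π[c](S))) → 1

== RESULT ==
h | x | c
4 | q | 4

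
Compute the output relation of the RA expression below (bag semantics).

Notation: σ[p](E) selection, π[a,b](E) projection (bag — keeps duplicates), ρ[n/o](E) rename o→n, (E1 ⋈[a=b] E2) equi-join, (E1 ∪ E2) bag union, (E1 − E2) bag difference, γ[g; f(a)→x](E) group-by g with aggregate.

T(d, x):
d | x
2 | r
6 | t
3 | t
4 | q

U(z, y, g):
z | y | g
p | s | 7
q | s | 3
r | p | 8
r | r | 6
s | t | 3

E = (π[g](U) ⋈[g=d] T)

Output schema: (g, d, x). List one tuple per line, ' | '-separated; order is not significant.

Stepwise |·|:
  U → 5
  π[g](U) → 5
  T → 4
  (π[g](U) ⋈[g=d] T) → 3

== RESULT ==
g | d | x
3 | 3 | t
3 | 3 | t
6 | 6 | t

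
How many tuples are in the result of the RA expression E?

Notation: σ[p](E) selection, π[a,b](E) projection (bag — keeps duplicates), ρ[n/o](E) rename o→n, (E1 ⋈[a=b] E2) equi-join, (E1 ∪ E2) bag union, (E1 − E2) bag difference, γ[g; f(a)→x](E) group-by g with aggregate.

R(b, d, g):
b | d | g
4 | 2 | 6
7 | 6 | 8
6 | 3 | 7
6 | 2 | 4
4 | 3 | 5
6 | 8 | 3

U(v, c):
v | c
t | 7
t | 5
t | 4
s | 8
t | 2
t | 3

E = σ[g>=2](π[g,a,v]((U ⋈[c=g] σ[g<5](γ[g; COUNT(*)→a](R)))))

Per-node cardinality:
  U → 6
  R → 6
  γ[g; COUNT(*)→a](R) → 6
  σ[g<5](γ[g; COUNT(*)→a](R)) → 2
  (U ⋈[c=g] σ[g<5](γ[g; COUNT(*)→a](R))) → 2
  π[g,a,v]((U ⋈[c=g] σ[g<5](γ[g; COUNT(*)→a](R)))) → 2
  σ[g>=2](π[g,a,v]((U ⋈[c=g] σ[g<5](γ[g; COUNT(*)→a](R))))) → 2

|E| = 2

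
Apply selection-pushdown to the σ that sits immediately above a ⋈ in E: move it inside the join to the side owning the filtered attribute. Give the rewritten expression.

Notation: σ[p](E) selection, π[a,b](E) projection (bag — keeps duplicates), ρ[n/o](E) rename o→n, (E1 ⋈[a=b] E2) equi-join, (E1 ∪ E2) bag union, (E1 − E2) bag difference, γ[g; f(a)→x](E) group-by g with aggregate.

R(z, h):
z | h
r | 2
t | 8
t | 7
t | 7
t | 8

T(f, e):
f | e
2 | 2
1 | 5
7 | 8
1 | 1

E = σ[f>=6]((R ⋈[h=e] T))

σ filters on f, owned by the right side.
E' = (R ⋈[h=e] σ[f>=6](T))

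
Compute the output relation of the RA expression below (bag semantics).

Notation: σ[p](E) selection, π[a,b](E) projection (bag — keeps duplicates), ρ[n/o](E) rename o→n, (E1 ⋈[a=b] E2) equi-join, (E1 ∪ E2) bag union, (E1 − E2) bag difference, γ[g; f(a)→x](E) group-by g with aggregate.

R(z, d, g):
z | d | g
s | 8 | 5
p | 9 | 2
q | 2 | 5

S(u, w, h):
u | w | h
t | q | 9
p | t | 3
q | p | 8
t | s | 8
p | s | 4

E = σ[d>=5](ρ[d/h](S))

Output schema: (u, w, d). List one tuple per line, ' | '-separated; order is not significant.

Subexpression sizes:
  S → 5
  ρ[d/h](S) → 5
  σ[d>=5](ρ[d/h](S)) → 3

== RESULT ==
u | w | d
q | p | 8
t | q | 9
t | s | 8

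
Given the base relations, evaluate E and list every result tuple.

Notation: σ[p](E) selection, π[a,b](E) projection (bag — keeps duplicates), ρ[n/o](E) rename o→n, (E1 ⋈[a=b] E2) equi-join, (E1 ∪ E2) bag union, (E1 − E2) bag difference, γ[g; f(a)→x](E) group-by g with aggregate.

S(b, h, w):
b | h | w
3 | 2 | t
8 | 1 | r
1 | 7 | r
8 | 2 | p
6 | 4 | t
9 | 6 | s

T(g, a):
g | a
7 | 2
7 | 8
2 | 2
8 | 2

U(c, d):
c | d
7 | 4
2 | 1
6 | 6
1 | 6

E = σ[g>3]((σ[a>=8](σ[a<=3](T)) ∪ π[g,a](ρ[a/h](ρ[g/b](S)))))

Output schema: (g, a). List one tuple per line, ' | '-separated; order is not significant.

Subexpression sizes:
  T → 4
  σ[a<=3](T) → 3
  σ[a>=8](σ[a<=3](T)) → 0
  S → 6
  ρ[g/b](S) → 6
  ρ[a/h](ρ[g/b](S)) → 6
  π[g,a](ρ[a/h](ρ[g/b](S))) → 6
  (σ[a>=8](σ[a<=3](T)) ∪ π[g,a](ρ[a/h](ρ[g/b](S)))) → 6
  σ[g>3]((σ[a>=8](σ[a<=3](T)) ∪ π[g,a](ρ[a/h](ρ[g/b](S))))) → 4

== RESULT ==
g | a
6 | 4
8 | 1
8 | 2
9 | 6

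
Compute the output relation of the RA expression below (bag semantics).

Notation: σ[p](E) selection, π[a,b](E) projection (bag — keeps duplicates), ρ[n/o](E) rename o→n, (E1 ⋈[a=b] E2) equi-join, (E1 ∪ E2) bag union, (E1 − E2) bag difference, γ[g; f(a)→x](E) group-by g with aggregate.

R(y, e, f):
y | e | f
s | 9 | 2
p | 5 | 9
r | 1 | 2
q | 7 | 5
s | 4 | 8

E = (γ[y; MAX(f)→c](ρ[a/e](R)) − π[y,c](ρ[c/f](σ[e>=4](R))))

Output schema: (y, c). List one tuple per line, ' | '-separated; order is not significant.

Row counts bottom-up:
  R → 5
  ρ[a/e](R) → 5
  γ[y; MAX(f)→c](ρ[a/e](R)) → 4
  R → 5
  σ[e>=4](R) → 4
  ρ[c/f](σ[e>=4](R)) → 4
  π[y,c](ρ[c/f](σ[e>=4](R))) → 4
  (γ[y; MAX(f)→c](ρ[a/e](R)) − π[y,c](ρ[c/f](σ[e>=4](R)))) → 1

== RESULT ==
y | c
r | 2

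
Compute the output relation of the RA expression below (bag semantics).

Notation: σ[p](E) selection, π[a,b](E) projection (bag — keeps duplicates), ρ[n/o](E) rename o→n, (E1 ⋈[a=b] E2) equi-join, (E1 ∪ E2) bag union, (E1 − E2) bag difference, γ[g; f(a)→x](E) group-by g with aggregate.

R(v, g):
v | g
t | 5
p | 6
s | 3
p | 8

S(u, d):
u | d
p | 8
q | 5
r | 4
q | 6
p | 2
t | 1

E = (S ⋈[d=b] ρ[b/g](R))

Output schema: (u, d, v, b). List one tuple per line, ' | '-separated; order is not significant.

Subexpression sizes:
  S → 6
  R → 4
  ρ[b/g](R) → 4
  (S ⋈[d=b] ρ[b/g](R)) → 3

== RESULT ==
u | d | v | b
p | 8 | p | 8
q | 5 | t | 5
q | 6 | p | 6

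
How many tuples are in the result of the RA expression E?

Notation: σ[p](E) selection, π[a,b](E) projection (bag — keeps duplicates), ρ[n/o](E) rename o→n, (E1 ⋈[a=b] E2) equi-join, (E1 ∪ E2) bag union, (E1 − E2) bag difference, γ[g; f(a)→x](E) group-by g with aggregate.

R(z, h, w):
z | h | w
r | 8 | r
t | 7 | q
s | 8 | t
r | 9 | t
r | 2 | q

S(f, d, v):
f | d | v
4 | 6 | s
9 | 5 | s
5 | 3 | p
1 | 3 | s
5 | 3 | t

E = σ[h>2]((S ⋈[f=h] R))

Row counts bottom-up:
  S → 5
  R → 5
  (S ⋈[f=h] R) → 1
  σ[h>2]((S ⋈[f=h] R)) → 1

|E| = 1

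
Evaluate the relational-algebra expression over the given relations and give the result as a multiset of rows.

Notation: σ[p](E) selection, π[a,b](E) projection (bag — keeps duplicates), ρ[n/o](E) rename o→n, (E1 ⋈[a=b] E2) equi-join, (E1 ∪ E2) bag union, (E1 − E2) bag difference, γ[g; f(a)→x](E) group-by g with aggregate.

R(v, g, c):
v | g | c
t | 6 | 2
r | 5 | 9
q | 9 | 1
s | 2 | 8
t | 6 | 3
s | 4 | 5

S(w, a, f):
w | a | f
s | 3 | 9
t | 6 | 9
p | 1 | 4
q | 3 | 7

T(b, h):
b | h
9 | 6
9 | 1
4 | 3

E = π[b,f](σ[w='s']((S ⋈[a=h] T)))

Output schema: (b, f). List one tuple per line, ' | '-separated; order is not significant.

Subexpression sizes:
  S → 4
  T → 3
  (S ⋈[a=h] T) → 4
  σ[w='s']((S ⋈[a=h] T)) → 1
  π[b,f](σ[w='s']((S ⋈[a=h] T))) → 1

== RESULT ==
b | f
4 | 9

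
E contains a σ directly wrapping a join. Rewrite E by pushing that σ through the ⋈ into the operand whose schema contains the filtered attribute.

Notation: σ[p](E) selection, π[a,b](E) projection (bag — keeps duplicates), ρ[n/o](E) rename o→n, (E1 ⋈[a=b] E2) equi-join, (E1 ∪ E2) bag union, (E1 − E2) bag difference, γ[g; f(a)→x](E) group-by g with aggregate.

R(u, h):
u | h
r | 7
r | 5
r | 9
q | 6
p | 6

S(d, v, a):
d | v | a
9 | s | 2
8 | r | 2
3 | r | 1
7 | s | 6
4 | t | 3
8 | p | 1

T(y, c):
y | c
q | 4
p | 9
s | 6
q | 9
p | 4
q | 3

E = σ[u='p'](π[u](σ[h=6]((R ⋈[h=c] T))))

σ filters on h, owned by the left side.
E' = σ[u='p'](π[u]((σ[h=6](R) ⋈[h=c] T)))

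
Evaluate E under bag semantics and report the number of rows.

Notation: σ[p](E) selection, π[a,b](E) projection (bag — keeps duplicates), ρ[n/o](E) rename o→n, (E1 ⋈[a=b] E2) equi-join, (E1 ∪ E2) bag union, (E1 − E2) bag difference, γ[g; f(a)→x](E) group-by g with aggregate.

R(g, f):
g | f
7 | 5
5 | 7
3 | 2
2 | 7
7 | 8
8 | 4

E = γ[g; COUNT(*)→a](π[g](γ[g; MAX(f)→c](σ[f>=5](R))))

Per-node cardinality:
  R → 6
  σ[f>=5](R) → 4
  γ[g; MAX(f)→c](σ[f>=5](R)) → 3
  π[g](γ[g; MAX(f)→c](σ[f>=5](R))) → 3
  γ[g; COUNT(*)→a](π[g](γ[g; MAX(f)→c](σ[f>=5](R)))) → 3

|E| = 3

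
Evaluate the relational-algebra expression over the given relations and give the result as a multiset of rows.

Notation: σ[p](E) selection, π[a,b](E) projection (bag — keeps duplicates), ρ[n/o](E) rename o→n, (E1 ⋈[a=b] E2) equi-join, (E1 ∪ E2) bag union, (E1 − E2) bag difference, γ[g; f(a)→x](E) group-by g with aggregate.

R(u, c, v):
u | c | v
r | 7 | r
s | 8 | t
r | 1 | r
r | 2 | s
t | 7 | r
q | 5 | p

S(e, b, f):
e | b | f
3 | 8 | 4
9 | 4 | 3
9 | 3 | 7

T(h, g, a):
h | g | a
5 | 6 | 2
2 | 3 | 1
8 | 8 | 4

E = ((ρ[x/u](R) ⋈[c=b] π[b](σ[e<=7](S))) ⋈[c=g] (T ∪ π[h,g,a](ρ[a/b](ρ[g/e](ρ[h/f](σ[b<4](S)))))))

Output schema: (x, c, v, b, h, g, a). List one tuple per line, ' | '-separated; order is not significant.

Stepwise |·|:
  R → 6
  ρ[x/u](R) → 6
  S → 3
  σ[e<=7](S) → 1
  π[b](σ[e<=7](S)) → 1
  (ρ[x/u](R) ⋈[c=b] π[b](σ[e<=7](S))) → 1
  T → 3
  S → 3
  σ[b<4](S) → 1
  ρ[h/f](σ[b<4](S)) → 1
  ρ[g/e](ρ[h/f](σ[b<4](S))) → 1
  ρ[a/b](ρ[g/e](ρ[h/f](σ[b<4](S)))) → 1
  π[h,g,a](ρ[a/b](ρ[g/e](ρ[h/f](σ[b<4](S))))) → 1
  (T ∪ π[h,g,a](ρ[a/b](ρ[g/e](ρ[h/f](σ[b<4](S)))))) → 4
  ((ρ[x/u](R) ⋈[c=b] π[b](σ[e<=7](S))) ⋈[c=g] (T ∪ π[h,g,a](ρ[a/b](ρ[g/e](ρ[h/f](σ[b<4](S))))))) → 1

== RESULT ==
x | c | v | b | h | g | a
s | 8 | t | 8 | 8 | 8 | 4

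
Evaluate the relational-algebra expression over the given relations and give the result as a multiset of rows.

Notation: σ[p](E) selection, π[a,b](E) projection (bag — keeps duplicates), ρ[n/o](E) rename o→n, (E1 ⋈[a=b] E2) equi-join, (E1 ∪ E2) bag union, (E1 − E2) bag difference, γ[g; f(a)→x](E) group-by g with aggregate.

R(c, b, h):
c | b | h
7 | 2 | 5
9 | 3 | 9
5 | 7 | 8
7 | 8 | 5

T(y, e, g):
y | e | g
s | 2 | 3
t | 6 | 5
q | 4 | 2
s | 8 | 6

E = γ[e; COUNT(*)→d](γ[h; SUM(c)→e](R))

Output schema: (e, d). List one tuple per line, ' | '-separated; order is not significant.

Stepwise |·|:
  R → 4
  γ[h; SUM(c)→e](R) → 3
  γ[e; COUNT(*)→d](γ[h; SUM(c)→e](R)) → 3

== RESULT ==
e | d
5 | 1
9 | 1
14 | 1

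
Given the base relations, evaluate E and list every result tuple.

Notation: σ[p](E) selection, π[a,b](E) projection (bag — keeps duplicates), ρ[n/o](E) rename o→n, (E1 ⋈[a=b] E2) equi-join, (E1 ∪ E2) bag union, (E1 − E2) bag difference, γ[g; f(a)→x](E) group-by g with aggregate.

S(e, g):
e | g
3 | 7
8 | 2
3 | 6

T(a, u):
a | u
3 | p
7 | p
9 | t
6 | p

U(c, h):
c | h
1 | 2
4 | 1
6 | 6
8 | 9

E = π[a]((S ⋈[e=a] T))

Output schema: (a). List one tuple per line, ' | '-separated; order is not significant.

Per-node cardinality:
  S → 3
  T → 4
  (S ⋈[e=a] T) → 2
  π[a]((S ⋈[e=a] T)) → 2

== RESULT ==
a
3
3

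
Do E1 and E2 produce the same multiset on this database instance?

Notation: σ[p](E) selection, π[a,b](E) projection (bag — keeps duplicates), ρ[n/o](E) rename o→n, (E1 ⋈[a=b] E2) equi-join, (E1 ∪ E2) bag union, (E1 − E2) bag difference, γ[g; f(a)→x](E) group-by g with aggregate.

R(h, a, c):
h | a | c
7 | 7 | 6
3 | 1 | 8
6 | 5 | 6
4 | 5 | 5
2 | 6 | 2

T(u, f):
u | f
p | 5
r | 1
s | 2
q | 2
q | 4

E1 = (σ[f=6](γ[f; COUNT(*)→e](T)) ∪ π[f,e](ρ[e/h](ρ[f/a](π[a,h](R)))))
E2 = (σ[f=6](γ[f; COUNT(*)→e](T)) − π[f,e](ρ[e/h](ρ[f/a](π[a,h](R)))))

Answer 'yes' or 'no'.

E1 subexpression sizes:
  T → 5
  γ[f; COUNT(*)→e](T) → 4
  σ[f=6](γ[f; COUNT(*)→e](T)) → 0
  R → 5
  π[a,h](R) → 5
  ρ[f/a](π[a,h](R)) → 5
  ρ[e/h](ρ[f/a](π[a,h](R))) → 5
  π[f,e](ρ[e/h](ρ[f/a](π[a,h](R)))) → 5
  (σ[f=6](γ[f; COUNT(*)→e](T)) ∪ π[f,e](ρ[e/h](ρ[f/a](π[a,h](R))))) → 5
E2 subexpression sizes:
  T → 5
  γ[f; COUNT(*)→e](T) → 4
  σ[f=6](γ[f; COUNT(*)→e](T)) → 0
  R → 5
  π[a,h](R) → 5
  ρ[f/a](π[a,h](R)) → 5
  ρ[e/h](ρ[f/a](π[a,h](R))) → 5
  π[f,e](ρ[e/h](ρ[f/a](π[a,h](R)))) → 5
  (σ[f=6](γ[f; COUNT(*)→e](T)) − π[f,e](ρ[e/h](ρ[f/a](π[a,h](R))))) → 0

E1 result:
f | e
1 | 3
5 | 4
5 | 6
6 | 2
7 | 7
E2 result:
f | e
(0 rows)
Witness: (6, 2) appears 1× in E1 but 0× in E2.

no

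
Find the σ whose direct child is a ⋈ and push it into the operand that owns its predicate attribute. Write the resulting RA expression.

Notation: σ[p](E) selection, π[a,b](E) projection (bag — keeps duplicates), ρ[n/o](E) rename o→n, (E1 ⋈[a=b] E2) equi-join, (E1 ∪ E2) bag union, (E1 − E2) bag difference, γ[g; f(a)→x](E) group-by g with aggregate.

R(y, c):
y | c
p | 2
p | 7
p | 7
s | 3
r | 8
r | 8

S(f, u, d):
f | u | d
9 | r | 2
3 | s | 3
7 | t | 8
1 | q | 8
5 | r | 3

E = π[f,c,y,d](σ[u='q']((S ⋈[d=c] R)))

σ filters on u, owned by the left side.
E' = π[f,c,y,d]((σ[u='q'](S) ⋈[d=c] R))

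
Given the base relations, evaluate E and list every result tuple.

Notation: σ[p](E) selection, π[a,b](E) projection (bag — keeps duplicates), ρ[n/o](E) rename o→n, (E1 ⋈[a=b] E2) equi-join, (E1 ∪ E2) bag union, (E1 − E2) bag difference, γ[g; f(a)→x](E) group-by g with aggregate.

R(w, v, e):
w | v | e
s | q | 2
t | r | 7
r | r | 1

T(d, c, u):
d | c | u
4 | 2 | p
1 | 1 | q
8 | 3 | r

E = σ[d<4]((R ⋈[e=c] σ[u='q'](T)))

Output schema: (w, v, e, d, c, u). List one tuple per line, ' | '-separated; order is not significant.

Stepwise |·|:
  R → 3
  T → 3
  σ[u='q'](T) → 1
  (R ⋈[e=c] σ[u='q'](T)) → 1
  σ[d<4]((R ⋈[e=c] σ[u='q'](T))) → 1

== RESULT ==
w | v | e | d | c | u
r | r | 1 | 1 | 1 | q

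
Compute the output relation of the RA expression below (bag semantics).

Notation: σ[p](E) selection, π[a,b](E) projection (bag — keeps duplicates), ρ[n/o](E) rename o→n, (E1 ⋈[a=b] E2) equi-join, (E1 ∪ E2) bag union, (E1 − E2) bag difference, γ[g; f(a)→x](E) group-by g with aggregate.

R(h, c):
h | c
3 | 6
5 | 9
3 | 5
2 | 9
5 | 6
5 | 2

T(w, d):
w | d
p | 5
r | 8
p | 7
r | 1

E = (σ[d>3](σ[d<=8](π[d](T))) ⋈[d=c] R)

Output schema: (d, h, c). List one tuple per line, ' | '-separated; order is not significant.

Row counts bottom-up:
  T → 4
  π[d](T) → 4
  σ[d<=8](π[d](T)) → 4
  σ[d>3](σ[d<=8](π[d](T))) → 3
  R → 6
  (σ[d>3](σ[d<=8](π[d](T))) ⋈[d=c] R) → 1

== RESULT ==
d | h | c
5 | 3 | 5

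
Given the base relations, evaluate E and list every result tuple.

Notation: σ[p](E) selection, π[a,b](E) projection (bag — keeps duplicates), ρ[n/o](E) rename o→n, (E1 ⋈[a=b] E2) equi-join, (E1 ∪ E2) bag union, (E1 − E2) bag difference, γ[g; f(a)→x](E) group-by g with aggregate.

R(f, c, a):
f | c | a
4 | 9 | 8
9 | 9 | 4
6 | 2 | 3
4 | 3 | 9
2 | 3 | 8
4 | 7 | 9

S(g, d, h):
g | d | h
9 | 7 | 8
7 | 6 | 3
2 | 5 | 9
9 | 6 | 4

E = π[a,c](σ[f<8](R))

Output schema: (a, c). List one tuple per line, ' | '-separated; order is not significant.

Subexpression sizes:
  R → 6
  σ[f<8](R) → 5
  π[a,c](σ[f<8](R)) → 5

== RESULT ==
a | c
3 | 2
8 | 3
8 | 9
9 | 3
9 | 7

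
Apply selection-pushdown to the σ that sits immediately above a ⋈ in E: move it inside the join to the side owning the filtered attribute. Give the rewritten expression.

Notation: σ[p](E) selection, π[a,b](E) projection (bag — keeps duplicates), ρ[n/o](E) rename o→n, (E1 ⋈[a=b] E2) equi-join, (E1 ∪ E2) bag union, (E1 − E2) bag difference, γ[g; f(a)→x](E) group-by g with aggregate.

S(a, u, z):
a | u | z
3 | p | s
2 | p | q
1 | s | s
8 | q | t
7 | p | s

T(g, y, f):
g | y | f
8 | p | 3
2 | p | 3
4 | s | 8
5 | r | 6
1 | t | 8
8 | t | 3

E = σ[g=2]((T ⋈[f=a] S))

σ filters on g, owned by the left side.
E' = (σ[g=2](T) ⋈[f=a] S)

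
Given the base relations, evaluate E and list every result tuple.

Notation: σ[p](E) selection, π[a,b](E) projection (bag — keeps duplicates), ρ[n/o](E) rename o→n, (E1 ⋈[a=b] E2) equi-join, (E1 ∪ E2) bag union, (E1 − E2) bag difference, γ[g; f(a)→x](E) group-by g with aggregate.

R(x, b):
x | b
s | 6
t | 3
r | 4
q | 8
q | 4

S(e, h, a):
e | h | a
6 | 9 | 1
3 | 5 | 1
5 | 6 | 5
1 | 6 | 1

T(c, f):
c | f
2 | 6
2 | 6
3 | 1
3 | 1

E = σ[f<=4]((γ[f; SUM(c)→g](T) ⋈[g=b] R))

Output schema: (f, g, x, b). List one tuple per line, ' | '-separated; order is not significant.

Per-node cardinality:
  T → 4
  γ[f; SUM(c)→g](T) → 2
  R → 5
  (γ[f; SUM(c)→g](T) ⋈[g=b] R) → 3
  σ[f<=4]((γ[f; SUM(c)→g](T) ⋈[g=b] R)) → 1

== RESULT ==
f | g | x | b
1 | 6 | s | 6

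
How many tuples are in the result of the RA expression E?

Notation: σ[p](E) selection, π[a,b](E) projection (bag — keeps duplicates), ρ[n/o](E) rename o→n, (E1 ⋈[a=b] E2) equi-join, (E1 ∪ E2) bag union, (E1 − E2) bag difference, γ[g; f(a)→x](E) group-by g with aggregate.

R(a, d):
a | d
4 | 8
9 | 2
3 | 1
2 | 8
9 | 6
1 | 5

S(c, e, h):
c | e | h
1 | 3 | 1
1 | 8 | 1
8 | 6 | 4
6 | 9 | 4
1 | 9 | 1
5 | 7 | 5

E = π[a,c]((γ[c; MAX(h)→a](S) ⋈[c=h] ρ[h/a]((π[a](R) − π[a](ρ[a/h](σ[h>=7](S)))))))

Stepwise |·|:
  S → 6
  γ[c; MAX(h)→a](S) → 4
  R → 6
  π[a](R) → 6
  S → 6
  σ[h>=7](S) → 0
  ρ[a/h](σ[h>=7](S)) → 0
  π[a](ρ[a/h](σ[h>=7](S))) → 0
  (π[a](R) − π[a](ρ[a/h](σ[h>=7](S)))) → 6
  ρ[h/a]((π[a](R) − π[a](ρ[a/h](σ[h>=7](S))))) → 6
  (γ[c; MAX(h)→a](S) ⋈[c=h] ρ[h/a]((π[a](R) − π[a](ρ[a/h](σ[h>=7](S)))))) → 1
  π[a,c]((γ[c; MAX(h)→a](S) ⋈[c=h] ρ[h/a]((π[a](R) − π[a](ρ[a/h](σ[h>=7](S))))))) → 1

|E| = 1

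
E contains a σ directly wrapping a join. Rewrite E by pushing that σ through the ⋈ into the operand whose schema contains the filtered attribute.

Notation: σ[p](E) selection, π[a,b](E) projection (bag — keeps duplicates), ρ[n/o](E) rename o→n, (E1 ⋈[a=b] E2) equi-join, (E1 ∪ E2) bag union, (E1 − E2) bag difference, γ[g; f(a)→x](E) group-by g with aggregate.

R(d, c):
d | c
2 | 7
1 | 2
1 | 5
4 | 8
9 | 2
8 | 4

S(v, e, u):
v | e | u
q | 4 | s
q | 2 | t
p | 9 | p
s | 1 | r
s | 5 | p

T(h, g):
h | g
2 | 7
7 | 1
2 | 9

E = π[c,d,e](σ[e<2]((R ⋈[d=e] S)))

σ filters on e, owned by the right side.
E' = π[c,d,e]((R ⋈[d=e] σ[e<2](S)))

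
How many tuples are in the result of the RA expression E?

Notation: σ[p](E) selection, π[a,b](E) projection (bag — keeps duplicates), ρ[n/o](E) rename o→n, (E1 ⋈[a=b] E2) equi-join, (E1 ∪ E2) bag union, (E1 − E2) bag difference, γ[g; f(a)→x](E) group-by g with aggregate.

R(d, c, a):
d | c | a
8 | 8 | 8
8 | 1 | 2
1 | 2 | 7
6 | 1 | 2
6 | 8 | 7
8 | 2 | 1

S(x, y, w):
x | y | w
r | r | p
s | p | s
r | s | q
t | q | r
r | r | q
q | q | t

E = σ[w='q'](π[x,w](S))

Per-node cardinality:
  S → 6
  π[x,w](S) → 6
  σ[w='q'](π[x,w](S)) → 2

|E| = 2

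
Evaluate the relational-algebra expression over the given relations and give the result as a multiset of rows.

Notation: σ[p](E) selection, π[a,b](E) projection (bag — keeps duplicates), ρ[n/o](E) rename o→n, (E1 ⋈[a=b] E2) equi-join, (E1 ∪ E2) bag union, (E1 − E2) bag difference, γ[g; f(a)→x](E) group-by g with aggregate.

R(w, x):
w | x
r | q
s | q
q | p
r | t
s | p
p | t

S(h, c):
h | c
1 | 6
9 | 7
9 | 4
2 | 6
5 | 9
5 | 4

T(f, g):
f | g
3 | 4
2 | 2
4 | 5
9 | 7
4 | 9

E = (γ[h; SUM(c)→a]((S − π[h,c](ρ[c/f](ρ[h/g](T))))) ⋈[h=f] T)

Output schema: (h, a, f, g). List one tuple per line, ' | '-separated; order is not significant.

Subexpression sizes:
  S → 6
  T → 5
  ρ[h/g](T) → 5
  ρ[c/f](ρ[h/g](T)) → 5
  π[h,c](ρ[c/f](ρ[h/g](T))) → 5
  (S − π[h,c](ρ[c/f](ρ[h/g](T)))) → 4
  γ[h; SUM(c)→a]((S − π[h,c](ρ[c/f](ρ[h/g](T))))) → 4
  T → 5
  (γ[h; SUM(c)→a]((S − π[h,c](ρ[c/f](ρ[h/g](T))))) ⋈[h=f] T) → 2

== RESULT ==
h | a | f | g
2 | 6 | 2 | 2
9 | 7 | 9 | 7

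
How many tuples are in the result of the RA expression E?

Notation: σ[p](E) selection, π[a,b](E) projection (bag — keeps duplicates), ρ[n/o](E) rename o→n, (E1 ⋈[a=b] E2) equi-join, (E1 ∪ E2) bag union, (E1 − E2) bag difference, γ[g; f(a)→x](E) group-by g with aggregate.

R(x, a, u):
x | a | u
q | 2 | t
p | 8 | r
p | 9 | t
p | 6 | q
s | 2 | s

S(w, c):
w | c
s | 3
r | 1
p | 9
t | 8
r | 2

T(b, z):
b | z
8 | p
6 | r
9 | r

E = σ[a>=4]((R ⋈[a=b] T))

Row counts bottom-up:
  R → 5
  T → 3
  (R ⋈[a=b] T) → 3
  σ[a>=4]((R ⋈[a=b] T)) → 3

|E| = 3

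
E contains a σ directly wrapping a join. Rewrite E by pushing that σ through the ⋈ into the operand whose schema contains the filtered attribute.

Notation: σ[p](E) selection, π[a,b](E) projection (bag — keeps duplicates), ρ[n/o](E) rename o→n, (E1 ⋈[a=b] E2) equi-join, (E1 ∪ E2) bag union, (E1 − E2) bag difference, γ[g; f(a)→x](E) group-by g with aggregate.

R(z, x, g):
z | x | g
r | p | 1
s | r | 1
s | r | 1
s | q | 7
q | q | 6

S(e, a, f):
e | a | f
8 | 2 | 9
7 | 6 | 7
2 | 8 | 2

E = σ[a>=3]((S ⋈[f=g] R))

σ filters on a, owned by the left side.
E' = (σ[a>=3](S) ⋈[f=g] R)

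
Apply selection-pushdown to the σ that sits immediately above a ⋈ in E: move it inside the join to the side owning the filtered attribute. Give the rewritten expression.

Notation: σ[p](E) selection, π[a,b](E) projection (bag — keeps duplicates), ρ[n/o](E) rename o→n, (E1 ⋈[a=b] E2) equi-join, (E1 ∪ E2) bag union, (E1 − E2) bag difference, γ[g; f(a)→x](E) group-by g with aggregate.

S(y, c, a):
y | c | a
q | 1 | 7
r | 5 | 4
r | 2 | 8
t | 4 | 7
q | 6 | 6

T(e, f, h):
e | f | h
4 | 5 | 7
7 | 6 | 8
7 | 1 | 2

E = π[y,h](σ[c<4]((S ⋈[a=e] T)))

σ filters on c, owned by the left side.
E' = π[y,h]((σ[c<4](S) ⋈[a=e] T))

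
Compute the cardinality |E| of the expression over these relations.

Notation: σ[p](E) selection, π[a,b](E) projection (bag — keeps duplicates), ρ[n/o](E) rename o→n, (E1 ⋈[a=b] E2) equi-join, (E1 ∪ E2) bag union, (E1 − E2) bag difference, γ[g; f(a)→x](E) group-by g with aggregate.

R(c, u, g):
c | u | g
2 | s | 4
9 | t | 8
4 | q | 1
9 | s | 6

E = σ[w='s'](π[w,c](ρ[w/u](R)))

Per-node cardinality:
  R → 4
  ρ[w/u](R) → 4
  π[w,c](ρ[w/u](R)) → 4
  σ[w='s'](π[w,c](ρ[w/u](R))) → 2

|E| = 2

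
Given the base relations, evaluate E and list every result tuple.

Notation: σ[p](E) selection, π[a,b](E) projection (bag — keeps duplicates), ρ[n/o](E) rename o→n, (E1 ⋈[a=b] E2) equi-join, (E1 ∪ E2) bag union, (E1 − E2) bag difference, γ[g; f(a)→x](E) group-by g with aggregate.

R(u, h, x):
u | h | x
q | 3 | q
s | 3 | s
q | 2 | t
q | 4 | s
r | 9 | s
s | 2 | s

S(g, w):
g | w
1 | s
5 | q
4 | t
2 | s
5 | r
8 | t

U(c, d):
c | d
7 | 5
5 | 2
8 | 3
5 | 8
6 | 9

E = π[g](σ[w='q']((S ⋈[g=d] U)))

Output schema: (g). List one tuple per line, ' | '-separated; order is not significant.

Stepwise |·|:
  S → 6
  U → 5
  (S ⋈[g=d] U) → 4
  σ[w='q']((S ⋈[g=d] U)) → 1
  π[g](σ[w='q']((S ⋈[g=d] U))) → 1

== RESULT ==
g
5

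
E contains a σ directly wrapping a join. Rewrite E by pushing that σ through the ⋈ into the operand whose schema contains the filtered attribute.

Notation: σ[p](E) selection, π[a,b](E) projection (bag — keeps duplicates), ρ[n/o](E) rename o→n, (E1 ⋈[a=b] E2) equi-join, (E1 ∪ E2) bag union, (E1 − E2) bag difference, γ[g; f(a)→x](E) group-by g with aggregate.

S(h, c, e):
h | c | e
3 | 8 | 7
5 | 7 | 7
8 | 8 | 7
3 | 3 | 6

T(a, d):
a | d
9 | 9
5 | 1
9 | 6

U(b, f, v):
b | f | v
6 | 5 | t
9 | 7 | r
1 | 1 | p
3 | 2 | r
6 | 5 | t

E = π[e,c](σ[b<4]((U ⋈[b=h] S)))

σ filters on b, owned by the left side.
E' = π[e,c]((σ[b<4](U) ⋈[b=h] S))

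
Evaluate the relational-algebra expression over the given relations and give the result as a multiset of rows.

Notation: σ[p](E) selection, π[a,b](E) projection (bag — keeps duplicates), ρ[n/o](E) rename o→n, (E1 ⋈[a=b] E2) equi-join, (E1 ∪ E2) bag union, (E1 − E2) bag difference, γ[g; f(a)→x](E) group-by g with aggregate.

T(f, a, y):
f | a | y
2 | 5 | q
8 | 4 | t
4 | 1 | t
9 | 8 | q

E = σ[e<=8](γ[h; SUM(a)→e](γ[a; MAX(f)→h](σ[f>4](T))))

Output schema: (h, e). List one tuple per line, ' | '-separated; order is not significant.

Per-node cardinality:
  T → 4
  σ[f>4](T) → 2
  γ[a; MAX(f)→h](σ[f>4](T)) → 2
  γ[h; SUM(a)→e](γ[a; MAX(f)→h](σ[f>4](T))) → 2
  σ[e<=8](γ[h; SUM(a)→e](γ[a; MAX(f)→h](σ[f>4](T)))) → 2

== RESULT ==
h | e
8 | 4
9 | 8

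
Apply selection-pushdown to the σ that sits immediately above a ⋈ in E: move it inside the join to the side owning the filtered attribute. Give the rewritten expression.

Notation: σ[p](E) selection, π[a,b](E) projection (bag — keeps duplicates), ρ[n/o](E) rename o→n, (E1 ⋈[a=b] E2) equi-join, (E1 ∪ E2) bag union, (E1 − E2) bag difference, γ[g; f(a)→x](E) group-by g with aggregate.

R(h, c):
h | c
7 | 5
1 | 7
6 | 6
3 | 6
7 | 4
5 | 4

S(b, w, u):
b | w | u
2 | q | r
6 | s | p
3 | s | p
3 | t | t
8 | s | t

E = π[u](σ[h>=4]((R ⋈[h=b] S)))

σ filters on h, owned by the left side.
E' = π[u]((σ[h>=4](R) ⋈[h=b] S))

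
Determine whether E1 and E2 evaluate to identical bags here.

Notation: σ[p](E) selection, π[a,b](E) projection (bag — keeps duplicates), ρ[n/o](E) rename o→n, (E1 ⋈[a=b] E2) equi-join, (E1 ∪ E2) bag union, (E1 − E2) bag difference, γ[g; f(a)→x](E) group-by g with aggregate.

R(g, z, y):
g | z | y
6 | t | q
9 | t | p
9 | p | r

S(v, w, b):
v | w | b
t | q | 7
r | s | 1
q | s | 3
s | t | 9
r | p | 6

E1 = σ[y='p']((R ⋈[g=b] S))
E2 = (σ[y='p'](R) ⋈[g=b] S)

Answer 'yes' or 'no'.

E1 subexpression sizes:
  R → 3
  S → 5
  (R ⋈[g=b] S) → 3
  σ[y='p']((R ⋈[g=b] S)) → 1
E2 subexpression sizes:
  R → 3
  σ[y='p'](R) → 1
  S → 5
  (σ[y='p'](R) ⋈[g=b] S) → 1

E1 and E2 produce the same multiset:
g | z | y | v | w | b
9 | t | p | s | t | 9

yes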